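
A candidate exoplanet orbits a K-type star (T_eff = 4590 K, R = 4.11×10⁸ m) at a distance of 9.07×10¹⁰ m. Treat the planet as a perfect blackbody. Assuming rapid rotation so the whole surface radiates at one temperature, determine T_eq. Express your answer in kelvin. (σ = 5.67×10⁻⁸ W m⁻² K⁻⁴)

T_eq ≈ 218 K

L = 4πR_⋆²σT_⋆⁴ = 4π(4.11×10⁸)² × 5.67×10⁻⁸ × (4590)⁴ = 5.34×10²⁵ W.
S = L/(4πd²) = 517 W m⁻².
Energy balance: absorbed = emitted ⇒ πR²·S(1−A) = 4πR²·σT_eq⁴, so T_eq⁴ = S(1−A)/(4σ).
T_eq = [517 × 1.00 / (4 × 5.67×10⁻⁸)]^(1/4) = (2.28×10⁹)^(1/4) = 218 K.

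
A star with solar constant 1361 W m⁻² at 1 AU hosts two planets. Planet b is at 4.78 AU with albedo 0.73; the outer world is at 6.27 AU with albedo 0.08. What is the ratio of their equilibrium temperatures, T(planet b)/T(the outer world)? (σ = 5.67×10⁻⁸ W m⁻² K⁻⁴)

T₁/T₂ ≈ 0.843

T_eq = [S₀(1−A)/(4σd²)]^(1/4), so T ∝ (1−A)^(1/4) / √d.
T₁ = [1361×0.27/(4×5.67×10⁻⁸×4.78²)]^(1/4) = 91.77 K.
T₂ = [1361×0.92/(4×5.67×10⁻⁸×6.27²)]^(1/4) = 108.86 K.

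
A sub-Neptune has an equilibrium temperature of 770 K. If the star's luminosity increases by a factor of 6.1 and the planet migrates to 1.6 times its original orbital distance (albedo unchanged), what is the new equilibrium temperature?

T_eq ≈ 957 K

T_eq ∝ L^(1/4) · d^(−1/2).
T′ = 770 × 6.1^(1/4) / 1.6^(1/2) = 957 K.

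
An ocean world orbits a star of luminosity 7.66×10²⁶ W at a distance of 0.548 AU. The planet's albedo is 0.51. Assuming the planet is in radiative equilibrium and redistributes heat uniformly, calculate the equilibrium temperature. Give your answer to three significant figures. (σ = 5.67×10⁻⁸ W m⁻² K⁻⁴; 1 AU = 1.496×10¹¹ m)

d = 0.548 AU = 8.20×10¹⁰ m.
Flux: S = L/(4πd²) = 7.66×10²⁶/(4π×(8.20×10¹⁰)²) = 9070 W m⁻².
Energy balance: absorbed = emitted ⇒ πR²·S(1−A) = 4πR²·σT_eq⁴, so T_eq⁴ = S(1−A)/(4σ).
T_eq = [9070 × 0.49 / (4 × 5.67×10⁻⁸)]^(1/4) = (1.96×10¹⁰)^(1/4) = 374 K.

T_eq ≈ 374 K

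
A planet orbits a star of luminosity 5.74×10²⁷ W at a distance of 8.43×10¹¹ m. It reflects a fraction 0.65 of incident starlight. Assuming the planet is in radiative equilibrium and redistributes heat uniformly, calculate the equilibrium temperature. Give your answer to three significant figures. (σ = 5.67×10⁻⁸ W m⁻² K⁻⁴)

Flux: S = L/(4πd²) = 5.74×10²⁷/(4π×(8.43×10¹¹)²) = 643 W m⁻².
Energy balance: absorbed = emitted ⇒ πR²·S(1−A) = 4πR²·σT_eq⁴, so T_eq⁴ = S(1−A)/(4σ).
T_eq = [643 × 0.35 / (4 × 5.67×10⁻⁸)]^(1/4) = (9.92×10⁸)^(1/4) = 177 K.

T_eq ≈ 177 K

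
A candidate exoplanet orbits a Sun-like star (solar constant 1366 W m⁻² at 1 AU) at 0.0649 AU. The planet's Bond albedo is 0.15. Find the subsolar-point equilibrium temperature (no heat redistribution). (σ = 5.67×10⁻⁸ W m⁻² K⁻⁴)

Flux at 0.0649 AU: S = 1366/0.0649² = 3.24×10⁵ W m⁻².
At the subsolar point the surface absorbs S(1−A) and emits σT⁴ per unit area — no factor of 4, since only the local patch is in balance.
T = [3.24×10⁵ × 0.85 / 5.67×10⁻⁸]^(1/4) = (4.86×10¹²)^(1/4) = 1480 K.

T_ss ≈ 1480 K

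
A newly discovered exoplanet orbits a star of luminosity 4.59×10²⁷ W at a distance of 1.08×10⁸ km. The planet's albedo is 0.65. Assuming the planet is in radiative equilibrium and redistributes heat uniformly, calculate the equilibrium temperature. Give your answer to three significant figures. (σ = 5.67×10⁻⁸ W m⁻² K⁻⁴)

T_eq ≈ 469 K

d = 1.08×10⁸ km = 1.08×10¹¹ m.
Flux: S = L/(4πd²) = 4.59×10²⁷/(4π×(1.08×10¹¹)²) = 3.13×10⁴ W m⁻².
Energy balance: absorbed = emitted ⇒ πR²·S(1−A) = 4πR²·σT_eq⁴, so T_eq⁴ = S(1−A)/(4σ).
T_eq = [3.13×10⁴ × 0.35 / (4 × 5.67×10⁻⁸)]^(1/4) = (4.83×10¹⁰)^(1/4) = 469 K.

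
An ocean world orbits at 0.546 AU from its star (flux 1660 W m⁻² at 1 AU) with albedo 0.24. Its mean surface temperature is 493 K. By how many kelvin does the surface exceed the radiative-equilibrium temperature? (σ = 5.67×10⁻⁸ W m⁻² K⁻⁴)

ΔT ≈ 123.4 K

S = 1660/0.546² = 5568 W m⁻².
T_eq = [S(1−A)/(4σ)]^(1/4) = [5568×0.76/(4×5.67×10⁻⁸)]^(1/4) = 369.6 K.
ΔT = T_surf − T_eq = 493 − 369.6.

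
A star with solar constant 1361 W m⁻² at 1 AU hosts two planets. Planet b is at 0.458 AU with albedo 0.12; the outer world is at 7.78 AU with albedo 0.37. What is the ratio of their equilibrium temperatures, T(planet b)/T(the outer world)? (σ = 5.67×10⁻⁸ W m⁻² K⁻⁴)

T₁/T₂ ≈ 4.481

T_eq = [S₀(1−A)/(4σd²)]^(1/4), so T ∝ (1−A)^(1/4) / √d.
T₁ = [1361×0.88/(4×5.67×10⁻⁸×0.458²)]^(1/4) = 398.33 K.
T₂ = [1361×0.63/(4×5.67×10⁻⁸×7.78²)]^(1/4) = 88.90 K.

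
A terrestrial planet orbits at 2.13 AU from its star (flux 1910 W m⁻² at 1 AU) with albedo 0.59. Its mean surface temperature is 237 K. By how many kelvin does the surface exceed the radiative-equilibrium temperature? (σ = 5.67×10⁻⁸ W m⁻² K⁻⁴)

S = 1910/2.13² = 421.0 W m⁻².
T_eq = [S(1−A)/(4σ)]^(1/4) = [421.0×0.41/(4×5.67×10⁻⁸)]^(1/4) = 166.1 K.
ΔT = T_surf − T_eq = 237 − 166.1.

ΔT ≈ 70.9 K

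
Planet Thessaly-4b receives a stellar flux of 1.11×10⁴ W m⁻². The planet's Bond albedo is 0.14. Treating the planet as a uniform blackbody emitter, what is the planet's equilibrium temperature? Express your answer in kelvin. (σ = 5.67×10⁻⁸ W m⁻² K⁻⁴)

T_eq ≈ 453 K

Energy balance: absorbed = emitted ⇒ πR²·S(1−A) = 4πR²·σT_eq⁴, so T_eq⁴ = S(1−A)/(4σ).
T_eq = [1.11×10⁴ × 0.86 / (4 × 5.67×10⁻⁸)]^(1/4) = (4.21×10¹⁰)^(1/4) = 453 K.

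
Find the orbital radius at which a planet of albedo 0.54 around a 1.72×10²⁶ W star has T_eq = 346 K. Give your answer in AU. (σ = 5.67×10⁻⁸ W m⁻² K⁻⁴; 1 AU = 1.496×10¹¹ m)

From T_eq⁴ = L(1−A)/(16πσd²): d = √[L(1−A)/(16πσT_eq⁴)].
d = √[1.72×10²⁶ × 0.46 / (16π × 5.67×10⁻⁸ × (346)⁴)] = 4.40×10¹⁰ m = 0.294 AU.

d ≈ 0.294 AU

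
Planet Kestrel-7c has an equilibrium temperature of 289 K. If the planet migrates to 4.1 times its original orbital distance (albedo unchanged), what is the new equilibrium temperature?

T_eq ≈ 143 K

T_eq ∝ L^(1/4) · d^(−1/2).
T′ = 289 / 4.1^(1/2) = 143 K.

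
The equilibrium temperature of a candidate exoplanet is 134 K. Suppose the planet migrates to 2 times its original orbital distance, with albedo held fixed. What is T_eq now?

T_eq ∝ L^(1/4) · d^(−1/2).
T′ = 134 / 2^(1/2) = 94.8 K.

T_eq ≈ 94.8 K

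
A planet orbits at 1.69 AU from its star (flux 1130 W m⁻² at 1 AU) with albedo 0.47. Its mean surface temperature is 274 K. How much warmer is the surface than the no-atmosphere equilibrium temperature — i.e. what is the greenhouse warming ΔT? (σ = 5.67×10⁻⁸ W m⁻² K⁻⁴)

ΔT ≈ 99.6 K

S = 1130/1.69² = 395.6 W m⁻².
T_eq = [S(1−A)/(4σ)]^(1/4) = [395.6×0.53/(4×5.67×10⁻⁸)]^(1/4) = 174.4 K.
ΔT = T_surf − T_eq = 274 − 174.4.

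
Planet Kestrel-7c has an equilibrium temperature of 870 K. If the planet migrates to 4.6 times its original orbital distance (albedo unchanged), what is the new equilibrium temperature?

T_eq ≈ 406 K

T_eq ∝ L^(1/4) · d^(−1/2).
T′ = 870 / 4.6^(1/2) = 406 K.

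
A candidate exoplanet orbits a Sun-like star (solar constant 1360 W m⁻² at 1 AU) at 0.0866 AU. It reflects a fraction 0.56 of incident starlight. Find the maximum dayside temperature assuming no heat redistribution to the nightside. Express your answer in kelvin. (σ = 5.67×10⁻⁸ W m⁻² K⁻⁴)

Flux at 0.0866 AU: S = 1360/0.0866² = 1.81×10⁵ W m⁻².
With no redistribution each surface element balances locally: S(1−A) = σT⁴.
T = [1.81×10⁵ × 0.44 / 5.67×10⁻⁸]^(1/4) = (1.41×10¹²)^(1/4) = 1090 K.

T_ss ≈ 1090 K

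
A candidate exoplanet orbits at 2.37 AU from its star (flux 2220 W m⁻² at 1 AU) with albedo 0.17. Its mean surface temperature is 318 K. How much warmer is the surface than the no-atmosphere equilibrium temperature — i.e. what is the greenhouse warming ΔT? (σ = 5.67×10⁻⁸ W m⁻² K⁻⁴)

ΔT ≈ 123.0 K

S = 2220/2.37² = 395.2 W m⁻².
T_eq = [S(1−A)/(4σ)]^(1/4) = [395.2×0.83/(4×5.67×10⁻⁸)]^(1/4) = 195.0 K.
ΔT = T_surf − T_eq = 318 − 195.0.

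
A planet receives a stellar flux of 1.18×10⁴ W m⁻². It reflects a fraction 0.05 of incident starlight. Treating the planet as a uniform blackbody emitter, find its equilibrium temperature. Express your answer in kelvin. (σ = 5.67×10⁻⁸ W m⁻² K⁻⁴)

Energy balance: absorbed = emitted ⇒ πR²·S(1−A) = 4πR²·σT_eq⁴, so T_eq⁴ = S(1−A)/(4σ).
T_eq = [1.18×10⁴ × 0.95 / (4 × 5.67×10⁻⁸)]^(1/4) = (4.94×10¹⁰)^(1/4) = 472 K.

T_eq ≈ 472 K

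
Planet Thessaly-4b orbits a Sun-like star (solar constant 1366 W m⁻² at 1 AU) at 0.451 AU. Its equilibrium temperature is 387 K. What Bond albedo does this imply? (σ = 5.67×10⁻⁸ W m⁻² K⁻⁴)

A ≈ 0.24

Flux at 0.451 AU: S = 1366/0.451² = 6720 W m⁻².
From T_eq⁴ = S(1−A)/(4σ): 1−A = 4σT_eq⁴/S.
1−A = 4 × 5.67×10⁻⁸ × (387)⁴ / 6720 = 0.758.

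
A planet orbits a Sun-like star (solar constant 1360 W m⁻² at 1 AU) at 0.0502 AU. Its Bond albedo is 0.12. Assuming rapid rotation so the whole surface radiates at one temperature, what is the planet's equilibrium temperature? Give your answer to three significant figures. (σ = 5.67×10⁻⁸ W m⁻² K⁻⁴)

T_eq ≈ 1200 K

Flux at 0.0502 AU: S = 1360/0.0502² = 5.40×10⁵ W m⁻².
Energy balance: absorbed = emitted ⇒ πR²·S(1−A) = 4πR²·σT_eq⁴, so T_eq⁴ = S(1−A)/(4σ).
T_eq = [5.40×10⁵ × 0.88 / (4 × 5.67×10⁻⁸)]^(1/4) = (2.09×10¹²)^(1/4) = 1200 K.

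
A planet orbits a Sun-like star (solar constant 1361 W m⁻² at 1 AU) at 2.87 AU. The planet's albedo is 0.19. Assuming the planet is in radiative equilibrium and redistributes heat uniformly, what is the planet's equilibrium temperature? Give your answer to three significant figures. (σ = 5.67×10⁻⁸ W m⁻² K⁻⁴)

Flux at 2.87 AU: S = 1361/2.87² = 165 W m⁻².
Energy balance: absorbed = emitted ⇒ πR²·S(1−A) = 4πR²·σT_eq⁴, so T_eq⁴ = S(1−A)/(4σ).
T_eq = [165 × 0.81 / (4 × 5.67×10⁻⁸)]^(1/4) = (5.90×10⁸)^(1/4) = 156 K.

T_eq ≈ 156 K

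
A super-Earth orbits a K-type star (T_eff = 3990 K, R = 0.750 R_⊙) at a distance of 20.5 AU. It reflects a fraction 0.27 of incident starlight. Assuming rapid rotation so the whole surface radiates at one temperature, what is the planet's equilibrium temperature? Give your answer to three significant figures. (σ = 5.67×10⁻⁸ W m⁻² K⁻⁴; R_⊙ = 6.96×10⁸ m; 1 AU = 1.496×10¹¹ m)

R_⋆ = 0.750 × 6.96×10⁸ = 5.22×10⁸ m.
d = 20.5 AU = 3.07×10¹² m.
L = 4πR_⋆²σT_⋆⁴ = 4π(5.22×10⁸)² × 5.67×10⁻⁸ × (3990)⁴ = 4.92×10²⁵ W.
S = L/(4πd²) = 0.416 W m⁻².
Energy balance: absorbed = emitted ⇒ πR²·S(1−A) = 4πR²·σT_eq⁴, so T_eq⁴ = S(1−A)/(4σ).
T_eq = [0.416 × 0.73 / (4 × 5.67×10⁻⁸)]^(1/4) = (1.34×10⁶)^(1/4) = 34.0 K.

T_eq ≈ 34.0 K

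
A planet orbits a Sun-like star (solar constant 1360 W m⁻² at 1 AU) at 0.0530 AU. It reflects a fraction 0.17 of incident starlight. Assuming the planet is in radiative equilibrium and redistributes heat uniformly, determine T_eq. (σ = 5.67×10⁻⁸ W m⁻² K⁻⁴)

T_eq ≈ 1150 K

Flux at 0.0530 AU: S = 1360/0.0530² = 4.84×10⁵ W m⁻².
Energy balance: absorbed = emitted ⇒ πR²·S(1−A) = 4πR²·σT_eq⁴, so T_eq⁴ = S(1−A)/(4σ).
T_eq = [4.84×10⁵ × 0.83 / (4 × 5.67×10⁻⁸)]^(1/4) = (1.77×10¹²)^(1/4) = 1150 K.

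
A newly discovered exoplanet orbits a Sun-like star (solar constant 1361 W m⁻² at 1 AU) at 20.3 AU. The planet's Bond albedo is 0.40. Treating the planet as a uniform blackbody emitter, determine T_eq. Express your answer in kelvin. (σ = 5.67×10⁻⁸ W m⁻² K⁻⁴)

Flux at 20.3 AU: S = 1361/20.3² = 3.30 W m⁻².
Energy balance: absorbed = emitted ⇒ πR²·S(1−A) = 4πR²·σT_eq⁴, so T_eq⁴ = S(1−A)/(4σ).
T_eq = [3.30 × 0.60 / (4 × 5.67×10⁻⁸)]^(1/4) = (8.74×10⁶)^(1/4) = 54.4 K.

T_eq ≈ 54.4 K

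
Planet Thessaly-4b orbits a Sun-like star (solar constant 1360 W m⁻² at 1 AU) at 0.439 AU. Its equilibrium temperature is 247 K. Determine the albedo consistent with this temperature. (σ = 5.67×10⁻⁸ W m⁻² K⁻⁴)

A ≈ 0.88

Flux at 0.439 AU: S = 1360/0.439² = 7060 W m⁻².
From T_eq⁴ = S(1−A)/(4σ): 1−A = 4σT_eq⁴/S.
1−A = 4 × 5.67×10⁻⁸ × (247)⁴ / 7060 = 0.120.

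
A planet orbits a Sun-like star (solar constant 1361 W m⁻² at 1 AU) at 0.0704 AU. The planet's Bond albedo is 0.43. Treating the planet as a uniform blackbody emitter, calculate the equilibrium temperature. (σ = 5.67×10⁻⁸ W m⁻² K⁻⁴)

T_eq ≈ 911 K

Flux at 0.0704 AU: S = 1361/0.0704² = 2.75×10⁵ W m⁻².
Energy balance: absorbed = emitted ⇒ πR²·S(1−A) = 4πR²·σT_eq⁴, so T_eq⁴ = S(1−A)/(4σ).
T_eq = [2.75×10⁵ × 0.57 / (4 × 5.67×10⁻⁸)]^(1/4) = (6.90×10¹¹)^(1/4) = 911 K.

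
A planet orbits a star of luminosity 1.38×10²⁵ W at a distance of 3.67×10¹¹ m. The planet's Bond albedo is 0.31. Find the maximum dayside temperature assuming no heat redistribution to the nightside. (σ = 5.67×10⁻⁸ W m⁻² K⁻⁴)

Flux: S = L/(4πd²) = 1.38×10²⁵/(4π×(3.67×10¹¹)²) = 8.15 W m⁻².
With no redistribution each surface element balances locally: S(1−A) = σT⁴.
T = [8.15 × 0.69 / 5.67×10⁻⁸]^(1/4) = (9.92×10⁷)^(1/4) = 99.8 K.

T_ss ≈ 99.8 K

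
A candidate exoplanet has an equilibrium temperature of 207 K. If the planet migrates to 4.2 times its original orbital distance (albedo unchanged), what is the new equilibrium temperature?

T_eq ≈ 101 K

T_eq ∝ L^(1/4) · d^(−1/2).
T′ = 207 / 4.2^(1/2) = 101 K.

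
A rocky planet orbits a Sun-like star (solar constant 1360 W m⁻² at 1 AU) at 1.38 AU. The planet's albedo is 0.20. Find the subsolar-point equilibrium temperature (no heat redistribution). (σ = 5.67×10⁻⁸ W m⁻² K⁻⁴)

T_ss ≈ 317 K

Flux at 1.38 AU: S = 1360/1.38² = 714 W m⁻².
At the subsolar point the surface absorbs S(1−A) and emits σT⁴ per unit area — no factor of 4, since only the local patch is in balance.
T = [714 × 0.80 / 5.67×10⁻⁸]^(1/4) = (1.01×10¹⁰)^(1/4) = 317 K.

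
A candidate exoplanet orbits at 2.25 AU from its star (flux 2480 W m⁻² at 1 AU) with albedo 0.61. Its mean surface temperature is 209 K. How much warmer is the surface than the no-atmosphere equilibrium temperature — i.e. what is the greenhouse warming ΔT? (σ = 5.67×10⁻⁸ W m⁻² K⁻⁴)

S = 2480/2.25² = 489.9 W m⁻².
T_eq = [S(1−A)/(4σ)]^(1/4) = [489.9×0.39/(4×5.67×10⁻⁸)]^(1/4) = 170.4 K.
ΔT = T_surf − T_eq = 209 − 170.4.

ΔT ≈ 38.6 K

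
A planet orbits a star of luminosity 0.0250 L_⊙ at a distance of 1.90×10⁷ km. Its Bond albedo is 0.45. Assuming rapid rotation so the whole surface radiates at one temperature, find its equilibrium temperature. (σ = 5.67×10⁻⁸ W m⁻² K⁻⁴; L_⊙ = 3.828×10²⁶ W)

T_eq ≈ 267 K

d = 1.90×10⁷ km = 1.90×10¹⁰ m.
L = 0.0250 × 3.828×10²⁶ = 9.57×10²⁴ W.
Flux: S = L/(4πd²) = 9.57×10²⁴/(4π×(1.90×10¹⁰)²) = 2110 W m⁻².
Energy balance: absorbed = emitted ⇒ πR²·S(1−A) = 4πR²·σT_eq⁴, so T_eq⁴ = S(1−A)/(4σ).
T_eq = [2110 × 0.55 / (4 × 5.67×10⁻⁸)]^(1/4) = (5.12×10⁹)^(1/4) = 267 K.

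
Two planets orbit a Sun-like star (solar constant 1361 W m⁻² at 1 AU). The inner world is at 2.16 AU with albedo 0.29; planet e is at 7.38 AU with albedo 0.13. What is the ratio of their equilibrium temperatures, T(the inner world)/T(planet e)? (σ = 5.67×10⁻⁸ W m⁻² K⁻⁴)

T₁/T₂ ≈ 1.757

T_eq = [S₀(1−A)/(4σd²)]^(1/4), so T ∝ (1−A)^(1/4) / √d.
T₁ = [1361×0.71/(4×5.67×10⁻⁸×2.16²)]^(1/4) = 173.84 K.
T₂ = [1361×0.87/(4×5.67×10⁻⁸×7.38²)]^(1/4) = 98.95 K.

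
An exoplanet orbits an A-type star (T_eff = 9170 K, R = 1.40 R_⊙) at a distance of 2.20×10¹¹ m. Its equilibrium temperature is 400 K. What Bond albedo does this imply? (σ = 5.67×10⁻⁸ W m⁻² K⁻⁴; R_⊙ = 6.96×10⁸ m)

R_⋆ = 1.40 × 6.96×10⁸ = 9.74×10⁸ m.
L = 4πR_⋆²σT_⋆⁴ = 4π(9.74×10⁸)² × 5.67×10⁻⁸ × (9170)⁴ = 4.78×10²⁷ W.
S = L/(4πd²) = 7860 W m⁻².
From T_eq⁴ = S(1−A)/(4σ): 1−A = 4σT_eq⁴/S.
1−A = 4 × 5.67×10⁻⁸ × (400)⁴ / 7860 = 0.738.

A ≈ 0.26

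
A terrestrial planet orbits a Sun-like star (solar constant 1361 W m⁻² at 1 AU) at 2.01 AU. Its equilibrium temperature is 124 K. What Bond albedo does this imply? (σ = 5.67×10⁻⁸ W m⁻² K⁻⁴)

A ≈ 0.84

Flux at 2.01 AU: S = 1361/2.01² = 337 W m⁻².
From T_eq⁴ = S(1−A)/(4σ): 1−A = 4σT_eq⁴/S.
1−A = 4 × 5.67×10⁻⁸ × (124)⁴ / 337 = 0.159.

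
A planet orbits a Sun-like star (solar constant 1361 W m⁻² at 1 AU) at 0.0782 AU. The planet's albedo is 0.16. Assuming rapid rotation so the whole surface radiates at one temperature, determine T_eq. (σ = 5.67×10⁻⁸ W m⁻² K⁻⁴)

Flux at 0.0782 AU: S = 1361/0.0782² = 2.23×10⁵ W m⁻².
Energy balance: absorbed = emitted ⇒ πR²·S(1−A) = 4πR²·σT_eq⁴, so T_eq⁴ = S(1−A)/(4σ).
T_eq = [2.23×10⁵ × 0.84 / (4 × 5.67×10⁻⁸)]^(1/4) = (8.24×10¹¹)^(1/4) = 953 K.

T_eq ≈ 953 K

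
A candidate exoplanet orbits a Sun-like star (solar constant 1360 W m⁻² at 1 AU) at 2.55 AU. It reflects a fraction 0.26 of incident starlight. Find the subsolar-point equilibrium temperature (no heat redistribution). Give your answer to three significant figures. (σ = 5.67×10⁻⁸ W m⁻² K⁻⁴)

Flux at 2.55 AU: S = 1360/2.55² = 209 W m⁻².
At the subsolar point the surface absorbs S(1−A) and emits σT⁴ per unit area — no factor of 4, since only the local patch is in balance.
T = [209 × 0.74 / 5.67×10⁻⁸]^(1/4) = (2.73×10⁹)^(1/4) = 229 K.

T_ss ≈ 229 K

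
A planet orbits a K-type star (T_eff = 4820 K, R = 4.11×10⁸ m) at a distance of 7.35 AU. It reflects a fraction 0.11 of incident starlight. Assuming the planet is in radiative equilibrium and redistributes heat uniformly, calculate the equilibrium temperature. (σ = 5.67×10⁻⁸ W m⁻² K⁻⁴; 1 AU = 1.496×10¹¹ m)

d = 7.35 AU = 1.10×10¹² m.
L = 4πR_⋆²σT_⋆⁴ = 4π(4.11×10⁸)² × 5.67×10⁻⁸ × (4820)⁴ = 6.50×10²⁵ W.
S = L/(4πd²) = 4.28 W m⁻².
Energy balance: absorbed = emitted ⇒ πR²·S(1−A) = 4πR²·σT_eq⁴, so T_eq⁴ = S(1−A)/(4σ).
T_eq = [4.28 × 0.89 / (4 × 5.67×10⁻⁸)]^(1/4) = (1.68×10⁷)^(1/4) = 64.0 K.

T_eq ≈ 64.0 K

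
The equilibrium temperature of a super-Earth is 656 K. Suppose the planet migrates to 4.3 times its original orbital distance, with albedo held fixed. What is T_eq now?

T_eq ∝ L^(1/4) · d^(−1/2).
T′ = 656 / 4.3^(1/2) = 316 K.

T_eq ≈ 316 K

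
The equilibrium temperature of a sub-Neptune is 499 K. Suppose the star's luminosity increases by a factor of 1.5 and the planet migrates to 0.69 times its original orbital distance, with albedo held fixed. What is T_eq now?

T_eq ≈ 665 K

T_eq ∝ L^(1/4) · d^(−1/2).
T′ = 499 × 1.5^(1/4) / 0.69^(1/2) = 665 K.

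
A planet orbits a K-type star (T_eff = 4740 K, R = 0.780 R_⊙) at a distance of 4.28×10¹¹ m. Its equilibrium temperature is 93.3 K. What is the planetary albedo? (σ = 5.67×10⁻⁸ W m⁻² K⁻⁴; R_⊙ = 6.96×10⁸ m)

R_⋆ = 0.780 × 6.96×10⁸ = 5.43×10⁸ m.
L = 4πR_⋆²σT_⋆⁴ = 4π(5.43×10⁸)² × 5.67×10⁻⁸ × (4740)⁴ = 1.06×10²⁶ W.
S = L/(4πd²) = 46.0 W m⁻².
From T_eq⁴ = S(1−A)/(4σ): 1−A = 4σT_eq⁴/S.
1−A = 4 × 5.67×10⁻⁸ × (93.3)⁴ / 46.0 = 0.373.

A ≈ 0.63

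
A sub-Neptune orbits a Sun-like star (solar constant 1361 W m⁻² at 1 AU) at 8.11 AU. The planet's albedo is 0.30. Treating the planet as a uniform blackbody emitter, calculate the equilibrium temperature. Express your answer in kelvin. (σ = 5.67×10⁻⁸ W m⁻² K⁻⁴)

Flux at 8.11 AU: S = 1361/8.11² = 20.7 W m⁻².
Energy balance: absorbed = emitted ⇒ πR²·S(1−A) = 4πR²·σT_eq⁴, so T_eq⁴ = S(1−A)/(4σ).
T_eq = [20.7 × 0.70 / (4 × 5.67×10⁻⁸)]^(1/4) = (6.39×10⁷)^(1/4) = 89.4 K.

T_eq ≈ 89.4 K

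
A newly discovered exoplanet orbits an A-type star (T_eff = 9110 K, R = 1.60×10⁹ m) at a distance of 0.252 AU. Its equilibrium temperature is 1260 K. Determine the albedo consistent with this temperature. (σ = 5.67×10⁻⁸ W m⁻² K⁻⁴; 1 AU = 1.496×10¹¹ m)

d = 0.252 AU = 3.77×10¹⁰ m.
L = 4πR_⋆²σT_⋆⁴ = 4π(1.60×10⁹)² × 5.67×10⁻⁸ × (9110)⁴ = 1.26×10²⁸ W.
S = L/(4πd²) = 7.03×10⁵ W m⁻².
From T_eq⁴ = S(1−A)/(4σ): 1−A = 4σT_eq⁴/S.
1−A = 4 × 5.67×10⁻⁸ × (1260)⁴ / 7.03×10⁵ = 0.813.

A ≈ 0.19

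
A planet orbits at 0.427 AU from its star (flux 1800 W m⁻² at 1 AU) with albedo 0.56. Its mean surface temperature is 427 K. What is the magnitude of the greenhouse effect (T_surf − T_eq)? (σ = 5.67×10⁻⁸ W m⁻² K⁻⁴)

S = 1800/0.427² = 9872 W m⁻².
T_eq = [S(1−A)/(4σ)]^(1/4) = [9872×0.44/(4×5.67×10⁻⁸)]^(1/4) = 372.0 K.
ΔT = T_surf − T_eq = 427 − 372.0.

ΔT ≈ 55.0 K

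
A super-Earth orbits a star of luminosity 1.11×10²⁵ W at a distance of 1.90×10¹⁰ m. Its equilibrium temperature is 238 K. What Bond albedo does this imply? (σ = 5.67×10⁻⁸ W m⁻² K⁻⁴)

Flux: S = L/(4πd²) = 1.11×10²⁵/(4π×(1.90×10¹⁰)²) = 2450 W m⁻².
From T_eq⁴ = S(1−A)/(4σ): 1−A = 4σT_eq⁴/S.
1−A = 4 × 5.67×10⁻⁸ × (238)⁴ / 2450 = 0.297.

A ≈ 0.70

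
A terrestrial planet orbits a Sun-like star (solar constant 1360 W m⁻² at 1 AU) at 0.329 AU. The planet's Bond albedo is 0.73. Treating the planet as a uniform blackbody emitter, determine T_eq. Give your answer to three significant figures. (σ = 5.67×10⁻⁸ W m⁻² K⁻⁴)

T_eq ≈ 350 K

Flux at 0.329 AU: S = 1360/0.329² = 1.26×10⁴ W m⁻².
Energy balance: absorbed = emitted ⇒ πR²·S(1−A) = 4πR²·σT_eq⁴, so T_eq⁴ = S(1−A)/(4σ).
T_eq = [1.26×10⁴ × 0.27 / (4 × 5.67×10⁻⁸)]^(1/4) = (1.50×10¹⁰)^(1/4) = 350 K.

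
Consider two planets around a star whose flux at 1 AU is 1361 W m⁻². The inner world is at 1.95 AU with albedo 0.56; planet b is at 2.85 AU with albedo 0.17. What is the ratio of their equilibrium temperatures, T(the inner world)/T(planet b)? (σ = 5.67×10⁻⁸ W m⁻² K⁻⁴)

T₁/T₂ ≈ 1.032

T_eq = [S₀(1−A)/(4σd²)]^(1/4), so T ∝ (1−A)^(1/4) / √d.
T₁ = [1361×0.44/(4×5.67×10⁻⁸×1.95²)]^(1/4) = 162.33 K.
T₂ = [1361×0.83/(4×5.67×10⁻⁸×2.85²)]^(1/4) = 157.36 K.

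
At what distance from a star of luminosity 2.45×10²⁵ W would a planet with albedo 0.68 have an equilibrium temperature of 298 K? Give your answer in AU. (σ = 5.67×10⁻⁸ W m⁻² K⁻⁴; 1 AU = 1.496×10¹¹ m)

d ≈ 0.125 AU

From T_eq⁴ = L(1−A)/(16πσd²): d = √[L(1−A)/(16πσT_eq⁴)].
d = √[2.45×10²⁵ × 0.32 / (16π × 5.67×10⁻⁸ × (298)⁴)] = 1.87×10¹⁰ m = 0.125 AU.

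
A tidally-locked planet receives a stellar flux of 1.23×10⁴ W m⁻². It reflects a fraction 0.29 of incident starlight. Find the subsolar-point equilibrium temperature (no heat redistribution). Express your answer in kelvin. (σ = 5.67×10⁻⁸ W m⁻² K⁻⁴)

At the subsolar point the surface absorbs S(1−A) and emits σT⁴ per unit area — no factor of 4, since only the local patch is in balance.
T = [1.23×10⁴ × 0.71 / 5.67×10⁻⁸]^(1/4) = (1.54×10¹¹)^(1/4) = 626 K.

T_ss ≈ 626 K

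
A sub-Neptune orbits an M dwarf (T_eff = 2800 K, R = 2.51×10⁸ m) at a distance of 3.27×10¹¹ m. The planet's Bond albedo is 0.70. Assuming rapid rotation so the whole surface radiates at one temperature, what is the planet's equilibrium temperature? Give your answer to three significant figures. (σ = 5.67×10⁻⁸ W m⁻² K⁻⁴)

T_eq ≈ 40.6 K

L = 4πR_⋆²σT_⋆⁴ = 4π(2.51×10⁸)² × 5.67×10⁻⁸ × (2800)⁴ = 2.76×10²⁴ W.
S = L/(4πd²) = 2.05 W m⁻².
Energy balance: absorbed = emitted ⇒ πR²·S(1−A) = 4πR²·σT_eq⁴, so T_eq⁴ = S(1−A)/(4σ).
T_eq = [2.05 × 0.30 / (4 × 5.67×10⁻⁸)]^(1/4) = (2.72×10⁶)^(1/4) = 40.6 K.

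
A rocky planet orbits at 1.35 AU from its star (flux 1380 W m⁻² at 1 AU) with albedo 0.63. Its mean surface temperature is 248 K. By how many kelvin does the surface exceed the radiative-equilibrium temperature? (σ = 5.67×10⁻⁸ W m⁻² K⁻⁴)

ΔT ≈ 60.5 K

S = 1380/1.35² = 757.2 W m⁻².
T_eq = [S(1−A)/(4σ)]^(1/4) = [757.2×0.37/(4×5.67×10⁻⁸)]^(1/4) = 187.5 K.
ΔT = T_surf − T_eq = 248 − 187.5.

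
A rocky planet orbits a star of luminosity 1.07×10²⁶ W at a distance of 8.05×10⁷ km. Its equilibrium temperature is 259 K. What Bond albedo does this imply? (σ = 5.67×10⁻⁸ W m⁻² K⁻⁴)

A ≈ 0.22

d = 8.05×10⁷ km = 8.05×10¹⁰ m.
Flux: S = L/(4πd²) = 1.07×10²⁶/(4π×(8.05×10¹⁰)²) = 1310 W m⁻².
From T_eq⁴ = S(1−A)/(4σ): 1−A = 4σT_eq⁴/S.
1−A = 4 × 5.67×10⁻⁸ × (259)⁴ / 1310 = 0.777.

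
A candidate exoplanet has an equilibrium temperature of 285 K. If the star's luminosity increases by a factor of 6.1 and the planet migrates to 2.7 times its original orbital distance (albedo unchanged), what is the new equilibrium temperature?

T_eq ≈ 273 K

T_eq ∝ L^(1/4) · d^(−1/2).
T′ = 285 × 6.1^(1/4) / 2.7^(1/2) = 273 K.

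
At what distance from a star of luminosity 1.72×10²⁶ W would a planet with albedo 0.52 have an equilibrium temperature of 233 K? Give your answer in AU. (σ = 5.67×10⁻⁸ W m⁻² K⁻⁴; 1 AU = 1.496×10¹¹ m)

From T_eq⁴ = L(1−A)/(16πσd²): d = √[L(1−A)/(16πσT_eq⁴)].
d = √[1.72×10²⁶ × 0.48 / (16π × 5.67×10⁻⁸ × (233)⁴)] = 9.91×10¹⁰ m = 0.663 AU.

d ≈ 0.663 AU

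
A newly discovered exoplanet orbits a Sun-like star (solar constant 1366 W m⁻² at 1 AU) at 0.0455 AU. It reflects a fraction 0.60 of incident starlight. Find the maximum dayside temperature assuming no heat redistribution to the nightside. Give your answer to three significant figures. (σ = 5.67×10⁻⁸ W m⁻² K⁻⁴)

Flux at 0.0455 AU: S = 1366/0.0455² = 6.60×10⁵ W m⁻².
With no redistribution each surface element balances locally: S(1−A) = σT⁴.
T = [6.60×10⁵ × 0.40 / 5.67×10⁻⁸]^(1/4) = (4.65×10¹²)^(1/4) = 1470 K.

T_ss ≈ 1470 K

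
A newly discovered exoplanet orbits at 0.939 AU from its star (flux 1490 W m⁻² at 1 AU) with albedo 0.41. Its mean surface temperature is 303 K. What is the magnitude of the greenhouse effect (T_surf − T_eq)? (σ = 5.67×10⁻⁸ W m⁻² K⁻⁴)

S = 1490/0.939² = 1690 W m⁻².
T_eq = [S(1−A)/(4σ)]^(1/4) = [1690×0.59/(4×5.67×10⁻⁸)]^(1/4) = 257.5 K.
ΔT = T_surf − T_eq = 303 − 257.5.

ΔT ≈ 45.5 K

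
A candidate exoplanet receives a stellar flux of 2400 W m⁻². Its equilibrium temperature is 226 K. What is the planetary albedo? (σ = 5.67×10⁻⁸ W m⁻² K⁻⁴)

A ≈ 0.75

From T_eq⁴ = S(1−A)/(4σ): 1−A = 4σT_eq⁴/S.
1−A = 4 × 5.67×10⁻⁸ × (226)⁴ / 2400 = 0.247.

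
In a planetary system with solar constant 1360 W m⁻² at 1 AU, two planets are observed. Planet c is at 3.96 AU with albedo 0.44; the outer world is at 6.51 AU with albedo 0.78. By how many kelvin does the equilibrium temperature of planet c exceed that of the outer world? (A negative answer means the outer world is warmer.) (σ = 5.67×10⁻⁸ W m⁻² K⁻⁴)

T_eq = [S₀(1−A)/(4σd²)]^(1/4), so T ∝ (1−A)^(1/4) / √d.
T₁ = [1360×0.56/(4×5.67×10⁻⁸×3.96²)]^(1/4) = 120.97 K.
T₂ = [1360×0.22/(4×5.67×10⁻⁸×6.51²)]^(1/4) = 74.69 K.

ΔT ≈ 46.3 K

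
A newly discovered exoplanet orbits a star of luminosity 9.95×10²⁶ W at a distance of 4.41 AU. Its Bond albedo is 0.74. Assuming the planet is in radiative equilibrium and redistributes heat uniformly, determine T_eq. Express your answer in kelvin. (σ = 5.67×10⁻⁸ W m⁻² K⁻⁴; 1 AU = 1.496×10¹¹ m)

T_eq ≈ 120 K

d = 4.41 AU = 6.60×10¹¹ m.
Flux: S = L/(4πd²) = 9.95×10²⁶/(4π×(6.60×10¹¹)²) = 182 W m⁻².
Energy balance: absorbed = emitted ⇒ πR²·S(1−A) = 4πR²·σT_eq⁴, so T_eq⁴ = S(1−A)/(4σ).
T_eq = [182 × 0.26 / (4 × 5.67×10⁻⁸)]^(1/4) = (2.09×10⁸)^(1/4) = 120 K.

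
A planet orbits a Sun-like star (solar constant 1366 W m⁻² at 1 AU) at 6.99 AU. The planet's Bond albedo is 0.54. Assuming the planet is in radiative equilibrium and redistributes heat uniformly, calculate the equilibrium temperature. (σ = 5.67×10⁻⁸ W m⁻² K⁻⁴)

T_eq ≈ 86.8 K

Flux at 6.99 AU: S = 1366/6.99² = 28.0 W m⁻².
Energy balance: absorbed = emitted ⇒ πR²·S(1−A) = 4πR²·σT_eq⁴, so T_eq⁴ = S(1−A)/(4σ).
T_eq = [28.0 × 0.46 / (4 × 5.67×10⁻⁸)]^(1/4) = (5.67×10⁷)^(1/4) = 86.8 K.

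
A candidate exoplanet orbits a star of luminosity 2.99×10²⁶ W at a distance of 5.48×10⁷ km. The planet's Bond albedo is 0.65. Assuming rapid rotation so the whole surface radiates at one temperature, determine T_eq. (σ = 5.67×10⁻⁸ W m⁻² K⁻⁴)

d = 5.48×10⁷ km = 5.48×10¹⁰ m.
Flux: S = L/(4πd²) = 2.99×10²⁶/(4π×(5.48×10¹⁰)²) = 7920 W m⁻².
Energy balance: absorbed = emitted ⇒ πR²·S(1−A) = 4πR²·σT_eq⁴, so T_eq⁴ = S(1−A)/(4σ).
T_eq = [7920 × 0.35 / (4 × 5.67×10⁻⁸)]^(1/4) = (1.22×10¹⁰)^(1/4) = 333 K.

T_eq ≈ 333 K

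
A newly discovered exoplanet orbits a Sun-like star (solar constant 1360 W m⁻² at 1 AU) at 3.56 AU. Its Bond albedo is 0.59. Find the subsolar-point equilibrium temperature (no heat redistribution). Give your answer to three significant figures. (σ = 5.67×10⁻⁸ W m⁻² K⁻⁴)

T_ss ≈ 167 K

Flux at 3.56 AU: S = 1360/3.56² = 107 W m⁻².
At the subsolar point the surface absorbs S(1−A) and emits σT⁴ per unit area — no factor of 4, since only the local patch is in balance.
T = [107 × 0.41 / 5.67×10⁻⁸]^(1/4) = (7.76×10⁸)^(1/4) = 167 K.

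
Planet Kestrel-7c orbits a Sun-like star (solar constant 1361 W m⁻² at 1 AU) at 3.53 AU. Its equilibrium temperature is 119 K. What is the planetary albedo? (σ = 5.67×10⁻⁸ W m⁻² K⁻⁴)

Flux at 3.53 AU: S = 1361/3.53² = 109 W m⁻².
From T_eq⁴ = S(1−A)/(4σ): 1−A = 4σT_eq⁴/S.
1−A = 4 × 5.67×10⁻⁸ × (119)⁴ / 109 = 0.416.

A ≈ 0.58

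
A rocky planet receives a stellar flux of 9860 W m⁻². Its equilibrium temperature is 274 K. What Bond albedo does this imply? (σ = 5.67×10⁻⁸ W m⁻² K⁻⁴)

A ≈ 0.87

From T_eq⁴ = S(1−A)/(4σ): 1−A = 4σT_eq⁴/S.
1−A = 4 × 5.67×10⁻⁸ × (274)⁴ / 9860 = 0.130.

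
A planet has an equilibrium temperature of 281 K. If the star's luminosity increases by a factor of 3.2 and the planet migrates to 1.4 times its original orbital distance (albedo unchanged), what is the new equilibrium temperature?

T_eq ∝ L^(1/4) · d^(−1/2).
T′ = 281 × 3.2^(1/4) / 1.4^(1/2) = 318 K.

T_eq ≈ 318 K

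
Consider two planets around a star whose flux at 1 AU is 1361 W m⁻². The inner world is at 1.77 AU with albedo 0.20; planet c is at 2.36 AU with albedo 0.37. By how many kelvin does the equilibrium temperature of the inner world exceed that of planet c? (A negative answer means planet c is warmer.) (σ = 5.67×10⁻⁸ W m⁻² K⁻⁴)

ΔT ≈ 36.4 K

T_eq = [S₀(1−A)/(4σd²)]^(1/4), so T ∝ (1−A)^(1/4) / √d.
T₁ = [1361×0.80/(4×5.67×10⁻⁸×1.77²)]^(1/4) = 197.85 K.
T₂ = [1361×0.63/(4×5.67×10⁻⁸×2.36²)]^(1/4) = 161.41 K.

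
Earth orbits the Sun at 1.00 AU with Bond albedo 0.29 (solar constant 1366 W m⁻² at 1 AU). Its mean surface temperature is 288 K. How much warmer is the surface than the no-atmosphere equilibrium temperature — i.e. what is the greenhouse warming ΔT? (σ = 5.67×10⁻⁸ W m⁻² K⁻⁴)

S = 1366/1.00² = 1366 W m⁻².
T_eq = [S(1−A)/(4σ)]^(1/4) = [1366×0.71/(4×5.67×10⁻⁸)]^(1/4) = 255.7 K.
ΔT = T_surf − T_eq = 288 − 255.7.

ΔT ≈ 32.3 K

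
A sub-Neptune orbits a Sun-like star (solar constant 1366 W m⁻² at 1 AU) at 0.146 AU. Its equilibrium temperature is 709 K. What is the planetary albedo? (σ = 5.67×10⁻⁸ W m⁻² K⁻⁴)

A ≈ 0.11

Flux at 0.146 AU: S = 1366/0.146² = 6.41×10⁴ W m⁻².
From T_eq⁴ = S(1−A)/(4σ): 1−A = 4σT_eq⁴/S.
1−A = 4 × 5.67×10⁻⁸ × (709)⁴ / 6.41×10⁴ = 0.894.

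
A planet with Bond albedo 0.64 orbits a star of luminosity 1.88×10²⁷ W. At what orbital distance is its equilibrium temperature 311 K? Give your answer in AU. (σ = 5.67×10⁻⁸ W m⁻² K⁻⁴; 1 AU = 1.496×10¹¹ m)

d ≈ 1.07 AU

From T_eq⁴ = L(1−A)/(16πσd²): d = √[L(1−A)/(16πσT_eq⁴)].
d = √[1.88×10²⁷ × 0.36 / (16π × 5.67×10⁻⁸ × (311)⁴)] = 1.59×10¹¹ m = 1.07 AU.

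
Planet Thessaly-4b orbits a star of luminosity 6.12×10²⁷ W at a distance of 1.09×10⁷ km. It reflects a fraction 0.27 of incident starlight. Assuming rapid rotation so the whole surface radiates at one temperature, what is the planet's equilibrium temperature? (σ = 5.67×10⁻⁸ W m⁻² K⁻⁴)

T_eq ≈ 1910 K

d = 1.09×10⁷ km = 1.09×10¹⁰ m.
Flux: S = L/(4πd²) = 6.12×10²⁷/(4π×(1.09×10¹⁰)²) = 4.10×10⁶ W m⁻².
Energy balance: absorbed = emitted ⇒ πR²·S(1−A) = 4πR²·σT_eq⁴, so T_eq⁴ = S(1−A)/(4σ).
T_eq = [4.10×10⁶ × 0.73 / (4 × 5.67×10⁻⁸)]^(1/4) = (1.32×10¹³)^(1/4) = 1910 K.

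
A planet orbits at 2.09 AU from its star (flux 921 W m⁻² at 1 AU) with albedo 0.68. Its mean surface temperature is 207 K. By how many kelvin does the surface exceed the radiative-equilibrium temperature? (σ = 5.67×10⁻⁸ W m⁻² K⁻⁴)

ΔT ≈ 75.7 K

S = 921/2.09² = 210.8 W m⁻².
T_eq = [S(1−A)/(4σ)]^(1/4) = [210.8×0.32/(4×5.67×10⁻⁸)]^(1/4) = 131.3 K.
ΔT = T_surf − T_eq = 207 − 131.3.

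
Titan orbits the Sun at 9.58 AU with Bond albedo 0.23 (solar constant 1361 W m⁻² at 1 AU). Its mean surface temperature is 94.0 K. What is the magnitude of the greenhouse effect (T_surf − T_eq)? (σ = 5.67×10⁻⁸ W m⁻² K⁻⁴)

ΔT ≈ 9.8 K

S = 1361/9.58² = 14.83 W m⁻².
T_eq = [S(1−A)/(4σ)]^(1/4) = [14.83×0.77/(4×5.67×10⁻⁸)]^(1/4) = 84.2 K.
ΔT = T_surf − T_eq = 94 − 84.2.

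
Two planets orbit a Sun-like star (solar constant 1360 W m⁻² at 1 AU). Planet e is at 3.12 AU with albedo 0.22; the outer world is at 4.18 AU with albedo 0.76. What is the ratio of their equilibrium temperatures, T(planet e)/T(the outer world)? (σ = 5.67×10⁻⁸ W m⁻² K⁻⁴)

T₁/T₂ ≈ 1.554

T_eq = [S₀(1−A)/(4σd²)]^(1/4), so T ∝ (1−A)^(1/4) / √d.
T₁ = [1360×0.78/(4×5.67×10⁻⁸×3.12²)]^(1/4) = 148.05 K.
T₂ = [1360×0.24/(4×5.67×10⁻⁸×4.18²)]^(1/4) = 95.27 K.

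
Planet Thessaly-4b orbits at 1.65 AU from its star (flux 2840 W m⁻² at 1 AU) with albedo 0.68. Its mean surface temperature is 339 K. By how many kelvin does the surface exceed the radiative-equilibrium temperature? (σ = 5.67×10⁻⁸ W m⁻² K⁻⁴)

ΔT ≈ 143.1 K

S = 2840/1.65² = 1043 W m⁻².
T_eq = [S(1−A)/(4σ)]^(1/4) = [1043×0.32/(4×5.67×10⁻⁸)]^(1/4) = 195.9 K.
ΔT = T_surf − T_eq = 339 − 195.9.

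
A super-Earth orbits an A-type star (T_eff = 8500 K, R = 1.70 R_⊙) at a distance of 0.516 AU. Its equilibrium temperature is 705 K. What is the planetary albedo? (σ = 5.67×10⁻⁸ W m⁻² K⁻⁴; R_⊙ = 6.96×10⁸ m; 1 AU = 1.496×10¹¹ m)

R_⋆ = 1.70 × 6.96×10⁸ = 1.18×10⁹ m.
d = 0.516 AU = 7.72×10¹⁰ m.
L = 4πR_⋆²σT_⋆⁴ = 4π(1.18×10⁹)² × 5.67×10⁻⁸ × (8500)⁴ = 5.21×10²⁷ W.
S = L/(4πd²) = 6.95×10⁴ W m⁻².
From T_eq⁴ = S(1−A)/(4σ): 1−A = 4σT_eq⁴/S.
1−A = 4 × 5.67×10⁻⁸ × (705)⁴ / 6.95×10⁴ = 0.806.

A ≈ 0.19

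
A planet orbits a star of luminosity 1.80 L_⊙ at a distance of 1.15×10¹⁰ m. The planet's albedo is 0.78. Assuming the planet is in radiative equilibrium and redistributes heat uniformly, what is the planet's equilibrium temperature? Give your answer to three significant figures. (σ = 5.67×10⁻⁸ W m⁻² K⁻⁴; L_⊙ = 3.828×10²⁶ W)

L = 1.80 × 3.828×10²⁶ = 6.89×10²⁶ W.
Flux: S = L/(4πd²) = 6.89×10²⁶/(4π×(1.15×10¹⁰)²) = 4.15×10⁵ W m⁻².
Energy balance: absorbed = emitted ⇒ πR²·S(1−A) = 4πR²·σT_eq⁴, so T_eq⁴ = S(1−A)/(4σ).
T_eq = [4.15×10⁵ × 0.22 / (4 × 5.67×10⁻⁸)]^(1/4) = (4.02×10¹¹)^(1/4) = 796 K.

T_eq ≈ 796 K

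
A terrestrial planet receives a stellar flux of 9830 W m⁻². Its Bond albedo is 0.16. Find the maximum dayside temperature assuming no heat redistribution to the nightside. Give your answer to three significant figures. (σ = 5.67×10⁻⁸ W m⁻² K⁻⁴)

With no redistribution each surface element balances locally: S(1−A) = σT⁴.
T = [9830 × 0.84 / 5.67×10⁻⁸]^(1/4) = (1.46×10¹¹)^(1/4) = 618 K.

T_ss ≈ 618 K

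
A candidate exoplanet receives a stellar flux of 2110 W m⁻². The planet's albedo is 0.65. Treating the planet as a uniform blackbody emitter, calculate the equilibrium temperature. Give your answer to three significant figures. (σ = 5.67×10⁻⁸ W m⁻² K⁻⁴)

Energy balance: absorbed = emitted ⇒ πR²·S(1−A) = 4πR²·σT_eq⁴, so T_eq⁴ = S(1−A)/(4σ).
T_eq = [2110 × 0.35 / (4 × 5.67×10⁻⁸)]^(1/4) = (3.26×10⁹)^(1/4) = 239 K.

T_eq ≈ 239 K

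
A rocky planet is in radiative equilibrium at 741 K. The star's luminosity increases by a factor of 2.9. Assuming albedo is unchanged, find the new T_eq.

T_eq ≈ 967 K

T_eq ∝ L^(1/4) · d^(−1/2).
T′ = 741 × 2.9^(1/4) = 967 K.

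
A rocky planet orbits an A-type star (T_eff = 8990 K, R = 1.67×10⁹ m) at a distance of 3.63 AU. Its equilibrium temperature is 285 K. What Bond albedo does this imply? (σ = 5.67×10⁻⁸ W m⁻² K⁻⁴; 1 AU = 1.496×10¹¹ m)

A ≈ 0.57

d = 3.63 AU = 5.43×10¹¹ m.
L = 4πR_⋆²σT_⋆⁴ = 4π(1.67×10⁹)² × 5.67×10⁻⁸ × (8990)⁴ = 1.30×10²⁸ W.
S = L/(4πd²) = 3500 W m⁻².
From T_eq⁴ = S(1−A)/(4σ): 1−A = 4σT_eq⁴/S.
1−A = 4 × 5.67×10⁻⁸ × (285)⁴ / 3500 = 0.427.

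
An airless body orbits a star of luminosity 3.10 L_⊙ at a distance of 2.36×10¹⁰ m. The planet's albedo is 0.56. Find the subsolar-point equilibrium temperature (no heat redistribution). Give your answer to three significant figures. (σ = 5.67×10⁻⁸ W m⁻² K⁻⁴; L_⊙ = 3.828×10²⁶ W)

L = 3.10 × 3.828×10²⁶ = 1.19×10²⁷ W.
Flux: S = L/(4πd²) = 1.19×10²⁷/(4π×(2.36×10¹⁰)²) = 1.70×10⁵ W m⁻².
At the subsolar point the surface absorbs S(1−A) and emits σT⁴ per unit area — no factor of 4, since only the local patch is in balance.
T = [1.70×10⁵ × 0.44 / 5.67×10⁻⁸]^(1/4) = (1.32×10¹²)^(1/4) = 1070 K.

T_ss ≈ 1070 K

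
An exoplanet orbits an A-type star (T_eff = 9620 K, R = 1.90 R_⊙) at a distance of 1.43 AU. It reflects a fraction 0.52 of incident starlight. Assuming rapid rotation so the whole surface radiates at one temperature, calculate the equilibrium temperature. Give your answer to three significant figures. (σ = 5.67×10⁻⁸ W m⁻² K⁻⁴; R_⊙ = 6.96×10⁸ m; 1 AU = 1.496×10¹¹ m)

R_⋆ = 1.90 × 6.96×10⁸ = 1.32×10⁹ m.
d = 1.43 AU = 2.14×10¹¹ m.
L = 4πR_⋆²σT_⋆⁴ = 4π(1.32×10⁹)² × 5.67×10⁻⁸ × (9620)⁴ = 1.07×10²⁸ W.
S = L/(4πd²) = 1.86×10⁴ W m⁻².
Energy balance: absorbed = emitted ⇒ πR²·S(1−A) = 4πR²·σT_eq⁴, so T_eq⁴ = S(1−A)/(4σ).
T_eq = [1.86×10⁴ × 0.48 / (4 × 5.67×10⁻⁸)]^(1/4) = (3.93×10¹⁰)^(1/4) = 445 K.

T_eq ≈ 445 K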